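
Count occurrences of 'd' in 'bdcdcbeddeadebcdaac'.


Scanning 'bdcdcbeddeadebcdaac' for 'd':
  Position 1: 'd' -> MATCH (count: 1)
  Position 3: 'd' -> MATCH (count: 2)
  Position 7: 'd' -> MATCH (count: 3)
  Position 8: 'd' -> MATCH (count: 4)
  Position 11: 'd' -> MATCH (count: 5)
  Position 15: 'd' -> MATCH (count: 6)
Total occurrences of 'd': 6

6


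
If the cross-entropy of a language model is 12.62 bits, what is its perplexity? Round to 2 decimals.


Perplexity formula: PP = 2^H
H = 12.62
PP = 2^12.62
Decompose: 2^12.62 = 2^12 * 2^0.62
2^12 = 4096, 2^0.62 ~ 1.5368752
PP ~ 4096 * 1.5368752 = 6295.0408192
Rounded to 2 decimals: 6295.04

6295.04


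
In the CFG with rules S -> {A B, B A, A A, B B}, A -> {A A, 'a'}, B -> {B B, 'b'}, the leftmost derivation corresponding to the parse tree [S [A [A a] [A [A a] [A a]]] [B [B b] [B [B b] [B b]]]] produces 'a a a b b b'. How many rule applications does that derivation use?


Every bracketed nonterminal node [X ...] in the tree is produced by exactly one rule application.
Reading the tree off as a leftmost derivation:
  Step 1: S  =>  A B   (applied S -> A B)
  Step 2: A B  =>  A A B   (applied A -> A A)
  Step 3: A A B  =>  a A B   (applied A -> a)
  Step 4: a A B  =>  a A A B   (applied A -> A A)
  Step 5: a A A B  =>  a a A B   (applied A -> a)
  Step 6: a a A B  =>  a a a B   (applied A -> a)
  Step 7: a a a B  =>  a a a B B   (applied B -> B B)
  Step 8: a a a B B  =>  a a a b B   (applied B -> b)
  Step 9: a a a b B  =>  a a a b B B   (applied B -> B B)
  Step 10: a a a b B B  =>  a a a b b B   (applied B -> b)
  Step 11: a a a b b B  =>  a a a b b b   (applied B -> b)
Final yield: a a a b b b
Total rewrite steps: 11

11


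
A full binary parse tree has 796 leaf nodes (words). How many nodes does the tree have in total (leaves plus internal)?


Leaf nodes (terminals): 796
Internal nodes = n - 1 = 796 - 1 = 795
Total = leaves + internal = 796 + 795 = 1591

1591


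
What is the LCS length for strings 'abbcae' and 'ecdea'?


DP table for LCS of 'abbcae' and 'ecdea':
       e  c  d  e  a
    0  0  0  0  0  0
  a 0  0  0  0  0  1
  b 0  0  0  0  0  1
  b 0  0  0  0  0  1
  c 0  0  1  1  1  1
  a 0  0  1  1  1  2
  e 0  1  1  1  2  2
LCS: 'ca'
LCS length = 2

2


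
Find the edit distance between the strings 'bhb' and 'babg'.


Building DP table for s1='bhb' (len 3) and s2='babg' (len 4):
       b  a  b  g
    0  1  2  3  4
  b 1  0  1  2  3
  h 2  1  1  2  3
  b 3  2  2  1  2
Edit distance = dp[3][4] = 2

2


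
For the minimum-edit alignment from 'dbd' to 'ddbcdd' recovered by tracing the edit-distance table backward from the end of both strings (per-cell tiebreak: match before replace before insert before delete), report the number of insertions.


Edit distance = 3. Backtracking from cell (3, 6) with preference match > replace > insert > delete,
then listing the resulting alignment 'dbd' -> 'ddbcdd' left to right:
  Step 1: insert 'd' [insertion #1]
  Step 2: keep 'd'
  Step 3: keep 'b'
  Step 4: insert 'c' [insertion #2]
  Step 5: insert 'd' [insertion #3]
  Step 6: keep 'd'
Total insertions: 3

3


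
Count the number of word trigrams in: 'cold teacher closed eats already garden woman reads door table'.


Word trigrams from [10] words:
  Trigram 1: (cold teacher closed)
  Trigram 2: (teacher closed eats)
  Trigram 3: (closed eats already)
  Trigram 4: (eats already garden)
  Trigram 5: (already garden woman)
  Trigram 6: (garden woman reads)
  Trigram 7: (woman reads door)
  Trigram 8: (reads door table)
Total word trigrams: 10 - 2 = 8

8


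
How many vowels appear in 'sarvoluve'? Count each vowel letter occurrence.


Scanning each character of 'sarvoluve':
  Position 1: 's' -> consonant (running count: 0)
  Position 2: 'a' -> vowel (running count: 1)
  Position 3: 'r' -> consonant (running count: 1)
  Position 4: 'v' -> consonant (running count: 1)
  Position 5: 'o' -> vowel (running count: 2)
  Position 6: 'l' -> consonant (running count: 2)
  Position 7: 'u' -> vowel (running count: 3)
  Position 8: 'v' -> consonant (running count: 3)
  Position 9: 'e' -> vowel (running count: 4)
Total vowels: 4

4


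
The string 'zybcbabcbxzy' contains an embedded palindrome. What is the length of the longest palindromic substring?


Scanning 'zybcbabcbxzy' for palindromic substrings.
Substring at positions 2-8: 'bcbabcb'.
Check: reverse('bcbabcb') = 'bcbabcb' -> palindrome confirmed.
Neighbouring characters ('y' / 'x') break symmetry, so it cannot extend further.
No longer palindromic substring exists; longest length = 7

7


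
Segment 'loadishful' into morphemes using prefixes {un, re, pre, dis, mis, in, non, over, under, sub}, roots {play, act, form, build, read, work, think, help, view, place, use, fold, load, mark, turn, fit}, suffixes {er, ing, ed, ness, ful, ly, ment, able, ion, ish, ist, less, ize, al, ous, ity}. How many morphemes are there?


Segmenting 'loadishful' against the inventory:
  'load' -> root (morpheme 1)
  'ish' -> suffix (morpheme 2)
  'ful' -> suffix (morpheme 3)
Total morphemes: 3

3


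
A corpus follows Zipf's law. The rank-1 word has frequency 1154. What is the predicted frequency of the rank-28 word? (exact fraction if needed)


Zipf's law: freq(rank) = f1 / rank
f1 = 1154, rank = 28
freq = 1154 / 28
GCD(1154, 28) = 2
Simplified: 577/14

577/14


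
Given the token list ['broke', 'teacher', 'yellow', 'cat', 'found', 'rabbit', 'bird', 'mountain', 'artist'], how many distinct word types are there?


Listing all tokens and tracking unique types:
  Token 1: 'broke' -> NEW (unique so far: 1)
  Token 2: 'teacher' -> NEW (unique so far: 2)
  Token 3: 'yellow' -> NEW (unique so far: 3)
  Token 4: 'cat' -> NEW (unique so far: 4)
  Token 5: 'found' -> NEW (unique so far: 5)
  Token 6: 'rabbit' -> NEW (unique so far: 6)
  Token 7: 'bird' -> NEW (unique so far: 7)
  Token 8: 'mountain' -> NEW (unique so far: 8)
  Token 9: 'artist' -> NEW (unique so far: 9)
Unique types: ('artist', 'bird', 'broke', 'cat', 'found', 'mountain', 'rabbit', 'teacher', 'yellow')
Vocabulary size: 9

9


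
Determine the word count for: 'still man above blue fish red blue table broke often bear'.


Counting words by splitting on spaces:
  Word 1: 'still'
  Word 2: 'man'
  Word 3: 'above'
  Word 4: 'blue'
  Word 5: 'fish'
  Word 6: 'red'
  Word 7: 'blue'
  Word 8: 'table'
  Word 9: 'broke'
  Word 10: 'often'
  Word 11: 'bear'
Total words: 11

11


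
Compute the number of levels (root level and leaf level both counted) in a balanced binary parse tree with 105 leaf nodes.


In a balanced binary tree with n leaves the deepest leaf is ceil(log2(n)) edges below the root,
so counting node levels inclusive of root and leaves gives ceil(log2(n)) + 1 levels.
log2(105) = 6.7142
ceil(6.7142) = 7
levels = 7 + 1 = 8

8


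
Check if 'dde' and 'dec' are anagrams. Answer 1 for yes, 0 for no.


Sort characters of 'dde': 'dde'
Sort characters of 'dec': 'cde'
Sorted forms differ -> they are NOT anagrams
Result: 0

0


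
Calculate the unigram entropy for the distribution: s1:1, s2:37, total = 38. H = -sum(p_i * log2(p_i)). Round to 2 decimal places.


Computing entropy H = -sum(p_i * log2(p_i)):
  s1: p = 1/38 = 0.0263, -p*log2(p) = 0.1381
  s2: p = 37/38 = 0.9737, -p*log2(p) = 0.0375
H = sum of terms = 0.1756
Rounded to 2 decimals: 0.18

0.18


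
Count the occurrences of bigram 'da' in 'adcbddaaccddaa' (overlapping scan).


Scanning 'adcbddaaccddaa' for bigram 'da':
  Position 0: 'ad' -> no
  Position 1: 'dc' -> no
  Position 2: 'cb' -> no
  Position 3: 'bd' -> no
  Position 4: 'dd' -> no
  Position 5: 'da' -> MATCH
  Position 6: 'aa' -> no
  Position 7: 'ac' -> no
  Position 8: 'cc' -> no
  Position 9: 'cd' -> no
  Position 10: 'dd' -> no
  Position 11: 'da' -> MATCH
  Position 12: 'aa' -> no
Total matches: 2

2


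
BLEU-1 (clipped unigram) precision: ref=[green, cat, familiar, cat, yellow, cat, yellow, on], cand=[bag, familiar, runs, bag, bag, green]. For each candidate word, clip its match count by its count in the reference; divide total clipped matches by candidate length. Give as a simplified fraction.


Reference word counts: {'cat': 3, 'familiar': 1, 'green': 1, 'on': 1, 'yellow': 2}
Checking each candidate word (with clipping):
  'bag' -> not in reference -> no match (matches: 0)
  'familiar' -> in reference (ref count 1, used 1/1) -> match (matches: 1)
  'runs' -> not in reference -> no match (matches: 1)
  'bag' -> not in reference -> no match (matches: 1)
  'bag' -> not in reference -> no match (matches: 1)
  'green' -> in reference (ref count 1, used 1/1) -> match (matches: 2)
Clipped matches: 2, Candidate length: 6
Precision = 2/6 = 1/3

1/3


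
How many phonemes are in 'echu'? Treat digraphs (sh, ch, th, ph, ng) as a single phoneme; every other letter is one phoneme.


Parsing 'echu' greedily, digraphs first:
  'e' -> vowel phoneme (phonemes so far: 1)
  'ch' -> digraph (1 consonant phoneme) (phonemes so far: 2)
  'u' -> vowel phoneme (phonemes so far: 3)
Total phonemes: 3

3


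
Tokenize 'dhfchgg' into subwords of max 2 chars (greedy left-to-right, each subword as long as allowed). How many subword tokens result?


'dhfchgg' has 7 characters.
Chunking with max size 2:
  Chunk 1: 'dh' (positions 0-1)
  Chunk 2: 'fc' (positions 2-3)
  Chunk 3: 'hg' (positions 4-5)
  Chunk 4: 'g' (positions 6-6)
Total chunks: ceil(7 / 2) = 4

4


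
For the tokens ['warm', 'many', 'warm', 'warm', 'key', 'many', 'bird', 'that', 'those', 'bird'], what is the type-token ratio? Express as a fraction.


Tokens: 10
Unique types: ('bird', 'key', 'many', 'that', 'those', 'warm') = 6
TTR = 6/10
Simplify: divide both by 2 -> 3/5
TTR = 3/5

3/5


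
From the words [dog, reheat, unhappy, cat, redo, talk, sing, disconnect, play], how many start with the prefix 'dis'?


Checking each word for prefix 'dis':
  'dog' -> no (count: 0)
  'reheat' -> no (count: 0)
  'unhappy' -> no (count: 0)
  'cat' -> no (count: 0)
  'redo' -> no (count: 0)
  'talk' -> no (count: 0)
  'sing' -> no (count: 0)
  'disconnect' -> YES, starts with 'dis' (count: 1)
  'play' -> no (count: 1)
Total with prefix 'dis': 1

1


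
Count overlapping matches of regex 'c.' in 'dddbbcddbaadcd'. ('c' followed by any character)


Pattern: c. means 'c' followed by any character.
Scanning 'dddbbcddbaadcd' position-by-position:
  Pos 0: window 'dd' -> no
  Pos 1: window 'dd' -> no
  Pos 2: window 'db' -> no
  Pos 3: window 'bb' -> no
  Pos 4: window 'bc' -> no
  Pos 5: window 'cd' -> MATCH
  Pos 6: window 'dd' -> no
  Pos 7: window 'db' -> no
  Pos 8: window 'ba' -> no
  Pos 9: window 'aa' -> no
  Pos 10: window 'ad' -> no
  Pos 11: window 'dc' -> no
  Pos 12: window 'cd' -> MATCH
  Pos 13: window 'd' -> no
Total matches: 2

2


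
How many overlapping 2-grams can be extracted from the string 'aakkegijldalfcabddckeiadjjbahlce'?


String 'aakkegijldalfcabddckeiadjjbahlce' has length L = 32.
Number of overlapping n-grams = L - n + 1
Substituting: 32 - 2 + 1 = 31

31


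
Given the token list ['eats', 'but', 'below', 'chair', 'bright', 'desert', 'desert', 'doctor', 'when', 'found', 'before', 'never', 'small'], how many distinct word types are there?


Listing all tokens and tracking unique types:
  Token 1: 'eats' -> NEW (unique so far: 1)
  Token 2: 'but' -> NEW (unique so far: 2)
  Token 3: 'below' -> NEW (unique so far: 3)
  Token 4: 'chair' -> NEW (unique so far: 4)
  Token 5: 'bright' -> NEW (unique so far: 5)
  Token 6: 'desert' -> NEW (unique so far: 6)
  Token 7: 'desert' -> duplicate (unique so far: 6)
  Token 8: 'doctor' -> NEW (unique so far: 7)
  Token 9: 'when' -> NEW (unique so far: 8)
  Token 10: 'found' -> NEW (unique so far: 9)
  Token 11: 'before' -> NEW (unique so far: 10)
  Token 12: 'never' -> NEW (unique so far: 11)
  Token 13: 'small' -> NEW (unique so far: 12)
Unique types: ('before', 'below', 'bright', 'but', 'chair', 'desert', 'doctor', 'eats', 'found', 'never', 'small', 'when')
Vocabulary size: 12

12


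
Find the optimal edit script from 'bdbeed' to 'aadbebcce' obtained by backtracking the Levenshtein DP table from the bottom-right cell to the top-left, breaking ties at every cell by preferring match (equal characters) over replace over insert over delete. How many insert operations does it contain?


Edit distance = 6. Backtracking from cell (6, 9) with preference match > replace > insert > delete,
then listing the resulting alignment 'bdbeed' -> 'aadbebcce' left to right:
  Step 1: insert 'a' [insertion #1]
  Step 2: replace b->a
  Step 3: keep 'd'
  Step 4: keep 'b'
  Step 5: keep 'e'
  Step 6: insert 'b' [insertion #2]
  Step 7: insert 'c' [insertion #3]
  Step 8: replace e->c
  Step 9: replace d->e
Total insertions: 3

3


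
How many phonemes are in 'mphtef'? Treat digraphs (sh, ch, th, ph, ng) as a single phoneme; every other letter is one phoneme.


Parsing 'mphtef' greedily, digraphs first:
  'm' -> consonant phoneme (phonemes so far: 1)
  'ph' -> digraph (1 consonant phoneme) (phonemes so far: 2)
  't' -> consonant phoneme (phonemes so far: 3)
  'e' -> vowel phoneme (phonemes so far: 4)
  'f' -> consonant phoneme (phonemes so far: 5)
Total phonemes: 5

5


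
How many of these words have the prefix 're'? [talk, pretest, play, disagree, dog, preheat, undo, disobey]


Checking each word for prefix 're':
  'talk' -> no (count: 0)
  'pretest' -> no (count: 0)
  'play' -> no (count: 0)
  'disagree' -> no (count: 0)
  'dog' -> no (count: 0)
  'preheat' -> no (count: 0)
  'undo' -> no (count: 0)
  'disobey' -> no (count: 0)
Total with prefix 're': 0

0


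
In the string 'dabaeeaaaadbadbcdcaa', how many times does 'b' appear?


Scanning 'dabaeeaaaadbadbcdcaa' for 'b':
  Position 2: 'b' -> MATCH (count: 1)
  Position 11: 'b' -> MATCH (count: 2)
  Position 14: 'b' -> MATCH (count: 3)
Total occurrences of 'b': 3

3


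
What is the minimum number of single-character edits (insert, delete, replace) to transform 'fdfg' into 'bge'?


Building DP table for s1='fdfg' (len 4) and s2='bge' (len 3):
       b  g  e
    0  1  2  3
  f 1  1  2  3
  d 2  2  2  3
  f 3  3  3  3
  g 4  4  3  4
Edit distance = dp[4][3] = 4

4


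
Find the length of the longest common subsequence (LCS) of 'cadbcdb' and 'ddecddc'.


DP table for LCS of 'cadbcdb' and 'ddecddc':
       d  d  e  c  d  d  c
    0  0  0  0  0  0  0  0
  c 0  0  0  0  1  1  1  1
  a 0  0  0  0  1  1  1  1
  d 0  1  1  1  1  2  2  2
  b 0  1  1  1  1  2  2  2
  c 0  1  1  1  2  2  2  3
  d 0  1  2  2  2  3  3  3
  b 0  1  2  2  2  3  3  3
LCS: 'cdc'
LCS length = 3

3


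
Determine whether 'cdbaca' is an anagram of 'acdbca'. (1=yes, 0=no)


Sort characters of 'cdbaca': 'aabccd'
Sort characters of 'acdbca': 'aabccd'
Sorted forms match -> they ARE anagrams
Result: 1

1


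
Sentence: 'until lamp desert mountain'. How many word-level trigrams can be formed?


Word trigrams from [4] words:
  Trigram 1: (until lamp desert)
  Trigram 2: (lamp desert mountain)
Total word trigrams: 4 - 2 = 2

2


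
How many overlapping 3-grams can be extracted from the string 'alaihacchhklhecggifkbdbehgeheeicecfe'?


String 'alaihacchhklhecggifkbdbehgeheeicecfe' has length L = 36.
Number of overlapping n-grams = L - n + 1
Substituting: 36 - 3 + 1 = 34

34


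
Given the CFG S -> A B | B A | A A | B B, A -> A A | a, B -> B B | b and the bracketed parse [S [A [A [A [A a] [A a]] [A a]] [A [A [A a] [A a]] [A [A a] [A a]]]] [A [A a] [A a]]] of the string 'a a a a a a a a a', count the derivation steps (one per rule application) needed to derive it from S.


Every bracketed nonterminal node [X ...] in the tree is produced by exactly one rule application.
Reading the tree off as a leftmost derivation:
  Step 1: S  =>  A A   (applied S -> A A)
  Step 2: A A  =>  A A A   (applied A -> A A)
  Step 3: A A A  =>  A A A A   (applied A -> A A)
  Step 4: A A A A  =>  A A A A A   (applied A -> A A)
  Step 5: A A A A A  =>  a A A A A   (applied A -> a)
  Step 6: a A A A A  =>  a a A A A   (applied A -> a)
  Step 7: a a A A A  =>  a a a A A   (applied A -> a)
  Step 8: a a a A A  =>  a a a A A A   (applied A -> A A)
  Step 9: a a a A A A  =>  a a a A A A A   (applied A -> A A)
  Step 10: a a a A A A A  =>  a a a a A A A   (applied A -> a)
  Step 11: a a a a A A A  =>  a a a a a A A   (applied A -> a)
  Step 12: a a a a a A A  =>  a a a a a A A A   (applied A -> A A)
  Step 13: a a a a a A A A  =>  a a a a a a A A   (applied A -> a)
  Step 14: a a a a a a A A  =>  a a a a a a a A   (applied A -> a)
  Step 15: a a a a a a a A  =>  a a a a a a a A A   (applied A -> A A)
  Step 16: a a a a a a a A A  =>  a a a a a a a a A   (applied A -> a)
  Step 17: a a a a a a a a A  =>  a a a a a a a a a   (applied A -> a)
Final yield: a a a a a a a a a
Total rewrite steps: 17

17


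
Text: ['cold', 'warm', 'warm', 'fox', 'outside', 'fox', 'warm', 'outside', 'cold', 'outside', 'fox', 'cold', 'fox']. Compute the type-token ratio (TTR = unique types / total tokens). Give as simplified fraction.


Tokens: 13
Unique types: ('cold', 'fox', 'outside', 'warm') = 4
TTR = 4/13
Already in lowest terms.

4/13


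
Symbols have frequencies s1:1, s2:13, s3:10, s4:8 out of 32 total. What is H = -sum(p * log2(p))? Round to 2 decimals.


Computing entropy H = -sum(p_i * log2(p_i)):
  s1: p = 1/32 = 0.0312, -p*log2(p) = 0.1562
  s2: p = 13/32 = 0.4062, -p*log2(p) = 0.5279
  s3: p = 10/32 = 0.3125, -p*log2(p) = 0.5244
  s4: p = 8/32 = 0.2500, -p*log2(p) = 0.5000
H = sum of terms = 1.7085
Rounded to 2 decimals: 1.71

1.71


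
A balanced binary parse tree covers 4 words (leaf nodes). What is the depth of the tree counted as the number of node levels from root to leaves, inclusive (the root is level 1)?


In a balanced binary tree with n leaves the deepest leaf is ceil(log2(n)) edges below the root,
so counting node levels inclusive of root and leaves gives ceil(log2(n)) + 1 levels.
log2(4) = 2.0000
ceil(2.0000) = 2
levels = 2 + 1 = 3

3


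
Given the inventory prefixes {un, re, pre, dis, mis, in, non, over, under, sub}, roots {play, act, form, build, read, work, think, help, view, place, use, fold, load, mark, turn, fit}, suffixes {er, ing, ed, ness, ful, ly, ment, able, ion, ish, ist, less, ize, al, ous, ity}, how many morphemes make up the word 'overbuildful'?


Segmenting 'overbuildful' against the inventory:
  'over' -> prefix (morpheme 1)
  'build' -> root (morpheme 2)
  'ful' -> suffix (morpheme 3)
Total morphemes: 3

3


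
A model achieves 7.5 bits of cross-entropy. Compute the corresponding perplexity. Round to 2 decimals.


Perplexity formula: PP = 2^H
H = 7.5
PP = 2^7.5
Decompose: 2^7.5 = 2^7 * 2^0.5 = 2^7 * sqrt(2)
2^7 = 128, sqrt(2) ~ 1.4142136
PP ~ 128 * 1.4142136 = 181.0193408
Rounded to 2 decimals: 181.02

181.02


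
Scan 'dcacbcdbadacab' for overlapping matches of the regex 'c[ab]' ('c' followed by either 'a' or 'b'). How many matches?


Pattern: c[ab] means 'c' followed by either 'a' or 'b'.
Scanning 'dcacbcdbadacab' position-by-position:
  Pos 0: window 'dc' -> no
  Pos 1: window 'ca' -> MATCH
  Pos 2: window 'ac' -> no
  Pos 3: window 'cb' -> MATCH
  Pos 4: window 'bc' -> no
  Pos 5: window 'cd' -> no
  Pos 6: window 'db' -> no
  Pos 7: window 'ba' -> no
  Pos 8: window 'ad' -> no
  Pos 9: window 'da' -> no
  Pos 10: window 'ac' -> no
  Pos 11: window 'ca' -> MATCH
  Pos 12: window 'ab' -> no
  Pos 13: window 'b' -> no
Total matches: 3

3


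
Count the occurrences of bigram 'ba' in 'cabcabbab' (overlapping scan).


Scanning 'cabcabbab' for bigram 'ba':
  Position 0: 'ca' -> no
  Position 1: 'ab' -> no
  Position 2: 'bc' -> no
  Position 3: 'ca' -> no
  Position 4: 'ab' -> no
  Position 5: 'bb' -> no
  Position 6: 'ba' -> MATCH
  Position 7: 'ab' -> no
Total matches: 1

1


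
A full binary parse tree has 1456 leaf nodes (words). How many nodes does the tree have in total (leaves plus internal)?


Leaf nodes (terminals): 1456
Internal nodes = n - 1 = 1456 - 1 = 1455
Total = leaves + internal = 1456 + 1455 = 2911

2911


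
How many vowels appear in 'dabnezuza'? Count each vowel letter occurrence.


Scanning each character of 'dabnezuza':
  Position 1: 'd' -> consonant (running count: 0)
  Position 2: 'a' -> vowel (running count: 1)
  Position 3: 'b' -> consonant (running count: 1)
  Position 4: 'n' -> consonant (running count: 1)
  Position 5: 'e' -> vowel (running count: 2)
  Position 6: 'z' -> consonant (running count: 2)
  Position 7: 'u' -> vowel (running count: 3)
  Position 8: 'z' -> consonant (running count: 3)
  Position 9: 'a' -> vowel (running count: 4)
Total vowels: 4

4


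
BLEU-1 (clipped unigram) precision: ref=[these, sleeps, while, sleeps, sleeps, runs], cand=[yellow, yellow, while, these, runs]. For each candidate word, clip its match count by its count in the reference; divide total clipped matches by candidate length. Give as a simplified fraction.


Reference word counts: {'runs': 1, 'sleeps': 3, 'these': 1, 'while': 1}
Checking each candidate word (with clipping):
  'yellow' -> not in reference -> no match (matches: 0)
  'yellow' -> not in reference -> no match (matches: 0)
  'while' -> in reference (ref count 1, used 1/1) -> match (matches: 1)
  'these' -> in reference (ref count 1, used 1/1) -> match (matches: 2)
  'runs' -> in reference (ref count 1, used 1/1) -> match (matches: 3)
Clipped matches: 3, Candidate length: 5
Precision = 3/5

3/5


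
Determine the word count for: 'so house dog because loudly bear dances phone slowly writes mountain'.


Counting words by splitting on spaces:
  Word 1: 'so'
  Word 2: 'house'
  Word 3: 'dog'
  Word 4: 'because'
  Word 5: 'loudly'
  Word 6: 'bear'
  Word 7: 'dances'
  Word 8: 'phone'
  Word 9: 'slowly'
  Word 10: 'writes'
  Word 11: 'mountain'
Total words: 11

11


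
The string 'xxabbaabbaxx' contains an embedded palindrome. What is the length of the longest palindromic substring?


Scanning 'xxabbaabbaxx' for palindromic substrings.
Substring at positions 0-11: 'xxabbaabbaxx'.
Check: reverse('xxabbaabbaxx') = 'xxabbaabbaxx' -> palindrome confirmed.
No longer palindromic substring exists; longest length = 12

12


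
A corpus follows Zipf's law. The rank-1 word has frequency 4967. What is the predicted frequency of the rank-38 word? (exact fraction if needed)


Zipf's law: freq(rank) = f1 / rank
f1 = 4967, rank = 38
freq = 4967 / 38
GCD(4967, 38) = 1
Simplified: 4967/38

4967/38


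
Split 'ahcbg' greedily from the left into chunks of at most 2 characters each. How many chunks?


'ahcbg' has 5 characters.
Chunking with max size 2:
  Chunk 1: 'ah' (positions 0-1)
  Chunk 2: 'cb' (positions 2-3)
  Chunk 3: 'g' (positions 4-4)
Total chunks: ceil(5 / 2) = 3

3


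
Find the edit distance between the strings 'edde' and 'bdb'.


Building DP table for s1='edde' (len 4) and s2='bdb' (len 3):
       b  d  b
    0  1  2  3
  e 1  1  2  3
  d 2  2  1  2
  d 3  3  2  2
  e 4  4  3  3
Edit distance = dp[4][3] = 3

3


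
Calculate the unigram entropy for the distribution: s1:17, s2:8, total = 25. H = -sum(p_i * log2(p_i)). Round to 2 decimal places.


Computing entropy H = -sum(p_i * log2(p_i)):
  s1: p = 17/25 = 0.6800, -p*log2(p) = 0.3783
  s2: p = 8/25 = 0.3200, -p*log2(p) = 0.5260
H = sum of terms = 0.9043
Rounded to 2 decimals: 0.90

0.90


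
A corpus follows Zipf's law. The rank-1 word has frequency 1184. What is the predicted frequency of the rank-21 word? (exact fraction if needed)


Zipf's law: freq(rank) = f1 / rank
f1 = 1184, rank = 21
freq = 1184 / 21
GCD(1184, 21) = 1
Simplified: 1184/21

1184/21


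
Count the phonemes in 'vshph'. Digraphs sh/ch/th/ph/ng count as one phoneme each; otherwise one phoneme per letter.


Parsing 'vshph' greedily, digraphs first:
  'v' -> consonant phoneme (phonemes so far: 1)
  'sh' -> digraph (1 consonant phoneme) (phonemes so far: 2)
  'ph' -> digraph (1 consonant phoneme) (phonemes so far: 3)
Total phonemes: 3

3


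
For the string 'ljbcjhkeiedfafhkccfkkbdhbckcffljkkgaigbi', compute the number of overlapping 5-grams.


String 'ljbcjhkeiedfafhkccfkkbdhbckcffljkkgaigbi' has length L = 40.
Number of overlapping n-grams = L - n + 1
Substituting: 40 - 5 + 1 = 36

36


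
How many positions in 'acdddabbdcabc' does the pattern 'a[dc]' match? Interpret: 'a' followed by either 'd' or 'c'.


Pattern: a[dc] means 'a' followed by either 'd' or 'c'.
Scanning 'acdddabbdcabc' position-by-position:
  Pos 0: window 'ac' -> MATCH
  Pos 1: window 'cd' -> no
  Pos 2: window 'dd' -> no
  Pos 3: window 'dd' -> no
  Pos 4: window 'da' -> no
  Pos 5: window 'ab' -> no
  Pos 6: window 'bb' -> no
  Pos 7: window 'bd' -> no
  Pos 8: window 'dc' -> no
  Pos 9: window 'ca' -> no
  Pos 10: window 'ab' -> no
  Pos 11: window 'bc' -> no
  Pos 12: window 'c' -> no
Total matches: 1

1


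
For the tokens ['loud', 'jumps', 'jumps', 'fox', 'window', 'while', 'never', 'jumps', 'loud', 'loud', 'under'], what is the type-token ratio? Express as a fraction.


Tokens: 11
Unique types: ('fox', 'jumps', 'loud', 'never', 'under', 'while', 'window') = 7
TTR = 7/11
Already in lowest terms.

7/11


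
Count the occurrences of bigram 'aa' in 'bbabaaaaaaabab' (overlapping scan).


Scanning 'bbabaaaaaaabab' for bigram 'aa':
  Position 0: 'bb' -> no
  Position 1: 'ba' -> no
  Position 2: 'ab' -> no
  Position 3: 'ba' -> no
  Position 4: 'aa' -> MATCH
  Position 5: 'aa' -> MATCH
  Position 6: 'aa' -> MATCH
  Position 7: 'aa' -> MATCH
  Position 8: 'aa' -> MATCH
  Position 9: 'aa' -> MATCH
  Position 10: 'ab' -> no
  Position 11: 'ba' -> no
  Position 12: 'ab' -> no
Total matches: 6

6


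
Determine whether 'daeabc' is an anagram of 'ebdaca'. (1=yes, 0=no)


Sort characters of 'daeabc': 'aabcde'
Sort characters of 'ebdaca': 'aabcde'
Sorted forms match -> they ARE anagrams
Result: 1

1


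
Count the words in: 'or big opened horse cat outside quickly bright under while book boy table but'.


Counting words by splitting on spaces:
  Word 1: 'or'
  Word 2: 'big'
  Word 3: 'opened'
  Word 4: 'horse'
  Word 5: 'cat'
  Word 6: 'outside'
  Word 7: 'quickly'
  Word 8: 'bright'
  Word 9: 'under'
  Word 10: 'while'
  Word 11: 'book'
  Word 12: 'boy'
  Word 13: 'table'
  Word 14: 'but'
Total words: 14

14


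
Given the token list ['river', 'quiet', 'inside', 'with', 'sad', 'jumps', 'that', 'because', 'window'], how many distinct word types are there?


Listing all tokens and tracking unique types:
  Token 1: 'river' -> NEW (unique so far: 1)
  Token 2: 'quiet' -> NEW (unique so far: 2)
  Token 3: 'inside' -> NEW (unique so far: 3)
  Token 4: 'with' -> NEW (unique so far: 4)
  Token 5: 'sad' -> NEW (unique so far: 5)
  Token 6: 'jumps' -> NEW (unique so far: 6)
  Token 7: 'that' -> NEW (unique so far: 7)
  Token 8: 'because' -> NEW (unique so far: 8)
  Token 9: 'window' -> NEW (unique so far: 9)
Unique types: ('because', 'inside', 'jumps', 'quiet', 'river', 'sad', 'that', 'window', 'with')
Vocabulary size: 9

9


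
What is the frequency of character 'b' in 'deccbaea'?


Scanning 'deccbaea' for 'b':
  Position 4: 'b' -> MATCH (count: 1)
Total occurrences of 'b': 1

1


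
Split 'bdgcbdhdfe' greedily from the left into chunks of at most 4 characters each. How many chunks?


'bdgcbdhdfe' has 10 characters.
Chunking with max size 4:
  Chunk 1: 'bdgc' (positions 0-3)
  Chunk 2: 'bdhd' (positions 4-7)
  Chunk 3: 'fe' (positions 8-9)
Total chunks: ceil(10 / 4) = 3

3


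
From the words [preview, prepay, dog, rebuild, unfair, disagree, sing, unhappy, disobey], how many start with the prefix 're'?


Checking each word for prefix 're':
  'preview' -> no (count: 0)
  'prepay' -> no (count: 0)
  'dog' -> no (count: 0)
  'rebuild' -> YES, starts with 're' (count: 1)
  'unfair' -> no (count: 1)
  'disagree' -> no (count: 1)
  'sing' -> no (count: 1)
  'unhappy' -> no (count: 1)
  'disobey' -> no (count: 1)
Total with prefix 're': 1

1


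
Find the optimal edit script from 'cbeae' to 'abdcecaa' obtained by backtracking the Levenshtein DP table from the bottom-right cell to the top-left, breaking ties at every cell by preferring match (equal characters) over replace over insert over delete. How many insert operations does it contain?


Edit distance = 5. Backtracking from cell (5, 8) with preference match > replace > insert > delete,
then listing the resulting alignment 'cbeae' -> 'abdcecaa' left to right:
  Step 1: replace c->a
  Step 2: keep 'b'
  Step 3: insert 'd' [insertion #1]
  Step 4: insert 'c' [insertion #2]
  Step 5: keep 'e'
  Step 6: insert 'c' [insertion #3]
  Step 7: keep 'a'
  Step 8: replace e->a
Total insertions: 3

3


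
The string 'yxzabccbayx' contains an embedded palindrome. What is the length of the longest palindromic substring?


Scanning 'yxzabccbayx' for palindromic substrings.
Substring at positions 3-8: 'abccba'.
Check: reverse('abccba') = 'abccba' -> palindrome confirmed.
Neighbouring characters ('z' / 'y') break symmetry, so it cannot extend further.
No longer palindromic substring exists; longest length = 6

6


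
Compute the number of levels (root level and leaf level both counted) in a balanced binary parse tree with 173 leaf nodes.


In a balanced binary tree with n leaves the deepest leaf is ceil(log2(n)) edges below the root,
so counting node levels inclusive of root and leaves gives ceil(log2(n)) + 1 levels.
log2(173) = 7.4346
ceil(7.4346) = 8
levels = 8 + 1 = 9

9


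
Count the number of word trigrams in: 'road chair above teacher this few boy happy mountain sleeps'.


Word trigrams from [10] words:
  Trigram 1: (road chair above)
  Trigram 2: (chair above teacher)
  Trigram 3: (above teacher this)
  Trigram 4: (teacher this few)
  Trigram 5: (this few boy)
  Trigram 6: (few boy happy)
  Trigram 7: (boy happy mountain)
  Trigram 8: (happy mountain sleeps)
Total word trigrams: 10 - 2 = 8

8


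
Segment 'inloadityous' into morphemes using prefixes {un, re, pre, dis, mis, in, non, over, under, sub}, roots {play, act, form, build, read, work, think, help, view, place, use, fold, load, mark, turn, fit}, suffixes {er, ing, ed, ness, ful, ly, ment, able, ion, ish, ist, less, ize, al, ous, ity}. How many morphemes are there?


Segmenting 'inloadityous' against the inventory:
  'in' -> prefix (morpheme 1)
  'load' -> root (morpheme 2)
  'ity' -> suffix (morpheme 3)
  'ous' -> suffix (morpheme 4)
Total morphemes: 4

4


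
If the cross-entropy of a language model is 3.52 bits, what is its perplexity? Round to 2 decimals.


Perplexity formula: PP = 2^H
H = 3.52
PP = 2^3.52
Decompose: 2^3.52 = 2^3 * 2^0.52
2^3 = 8, 2^0.52 ~ 1.4339552
PP ~ 8 * 1.4339552 = 11.4716416
Rounded to 2 decimals: 11.47

11.47


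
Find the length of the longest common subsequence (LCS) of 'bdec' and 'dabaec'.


DP table for LCS of 'bdec' and 'dabaec':
       d  a  b  a  e  c
    0  0  0  0  0  0  0
  b 0  0  0  1  1  1  1
  d 0  1  1  1  1  1  1
  e 0  1  1  1  1  2  2
  c 0  1  1  1  1  2  3
LCS: 'bec'
LCS length = 3

3


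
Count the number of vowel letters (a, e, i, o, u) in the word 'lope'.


Scanning each character of 'lope':
  Position 1: 'l' -> consonant (running count: 0)
  Position 2: 'o' -> vowel (running count: 1)
  Position 3: 'p' -> consonant (running count: 1)
  Position 4: 'e' -> vowel (running count: 2)
Total vowels: 2

2


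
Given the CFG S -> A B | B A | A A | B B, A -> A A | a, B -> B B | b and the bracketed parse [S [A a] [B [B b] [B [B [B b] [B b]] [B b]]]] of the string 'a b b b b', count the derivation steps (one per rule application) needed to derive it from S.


Every bracketed nonterminal node [X ...] in the tree is produced by exactly one rule application.
Reading the tree off as a leftmost derivation:
  Step 1: S  =>  A B   (applied S -> A B)
  Step 2: A B  =>  a B   (applied A -> a)
  Step 3: a B  =>  a B B   (applied B -> B B)
  Step 4: a B B  =>  a b B   (applied B -> b)
  Step 5: a b B  =>  a b B B   (applied B -> B B)
  Step 6: a b B B  =>  a b B B B   (applied B -> B B)
  Step 7: a b B B B  =>  a b b B B   (applied B -> b)
  Step 8: a b b B B  =>  a b b b B   (applied B -> b)
  Step 9: a b b b B  =>  a b b b b   (applied B -> b)
Final yield: a b b b b
Total rewrite steps: 9

9


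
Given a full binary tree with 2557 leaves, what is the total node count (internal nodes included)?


Leaf nodes (terminals): 2557
Internal nodes = n - 1 = 2557 - 1 = 2556
Total = leaves + internal = 2557 + 2556 = 5113

5113


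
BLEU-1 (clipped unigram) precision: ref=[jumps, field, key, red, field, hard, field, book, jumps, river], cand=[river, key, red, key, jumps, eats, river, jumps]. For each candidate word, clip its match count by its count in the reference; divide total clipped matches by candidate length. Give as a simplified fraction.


Reference word counts: {'book': 1, 'field': 3, 'hard': 1, 'jumps': 2, 'key': 1, 'red': 1, 'river': 1}
Checking each candidate word (with clipping):
  'river' -> in reference (ref count 1, used 1/1) -> match (matches: 1)
  'key' -> in reference (ref count 1, used 1/1) -> match (matches: 2)
  'red' -> in reference (ref count 1, used 1/1) -> match (matches: 3)
  'key' -> ref count 1 already used up (1/1) -> clipped, no match (matches: 3)
  'jumps' -> in reference (ref count 2, used 1/2) -> match (matches: 4)
  'eats' -> not in reference -> no match (matches: 4)
  'river' -> ref count 1 already used up (1/1) -> clipped, no match (matches: 4)
  'jumps' -> in reference (ref count 2, used 2/2) -> match (matches: 5)
Clipped matches: 5, Candidate length: 8
Precision = 5/8

5/8


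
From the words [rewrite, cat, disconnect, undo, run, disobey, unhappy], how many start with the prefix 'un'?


Checking each word for prefix 'un':
  'rewrite' -> no (count: 0)
  'cat' -> no (count: 0)
  'disconnect' -> no (count: 0)
  'undo' -> YES, starts with 'un' (count: 1)
  'run' -> no (count: 1)
  'disobey' -> no (count: 1)
  'unhappy' -> YES, starts with 'un' (count: 2)
Total with prefix 'un': 2

2


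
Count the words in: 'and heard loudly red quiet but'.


Counting words by splitting on spaces:
  Word 1: 'and'
  Word 2: 'heard'
  Word 3: 'loudly'
  Word 4: 'red'
  Word 5: 'quiet'
  Word 6: 'but'
Total words: 6

6


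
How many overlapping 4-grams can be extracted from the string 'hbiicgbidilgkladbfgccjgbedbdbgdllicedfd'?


String 'hbiicgbidilgkladbfgccjgbedbdbgdllicedfd' has length L = 39.
Number of overlapping n-grams = L - n + 1
Substituting: 39 - 4 + 1 = 36

36


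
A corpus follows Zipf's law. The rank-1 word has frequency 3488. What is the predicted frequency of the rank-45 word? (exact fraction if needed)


Zipf's law: freq(rank) = f1 / rank
f1 = 3488, rank = 45
freq = 3488 / 45
GCD(3488, 45) = 1
Simplified: 3488/45

3488/45


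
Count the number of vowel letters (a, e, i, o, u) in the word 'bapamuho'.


Scanning each character of 'bapamuho':
  Position 1: 'b' -> consonant (running count: 0)
  Position 2: 'a' -> vowel (running count: 1)
  Position 3: 'p' -> consonant (running count: 1)
  Position 4: 'a' -> vowel (running count: 2)
  Position 5: 'm' -> consonant (running count: 2)
  Position 6: 'u' -> vowel (running count: 3)
  Position 7: 'h' -> consonant (running count: 3)
  Position 8: 'o' -> vowel (running count: 4)
Total vowels: 4

4


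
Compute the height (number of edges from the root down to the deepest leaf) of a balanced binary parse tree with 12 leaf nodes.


In a balanced binary tree with n leaves the deepest leaf is ceil(log2(n)) edges below the root.
log2(12) = 3.5850
ceil(3.5850) = 4
height (edges) = 4

4


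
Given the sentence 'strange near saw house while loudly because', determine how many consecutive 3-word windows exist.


Word trigrams from [7] words:
  Trigram 1: (strange near saw)
  Trigram 2: (near saw house)
  Trigram 3: (saw house while)
  Trigram 4: (house while loudly)
  Trigram 5: (while loudly because)
Total word trigrams: 7 - 2 = 5

5


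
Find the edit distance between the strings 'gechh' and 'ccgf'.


Building DP table for s1='gechh' (len 5) and s2='ccgf' (len 4):
       c  c  g  f
    0  1  2  3  4
  g 1  1  2  2  3
  e 2  2  2  3  3
  c 3  2  2  3  4
  h 4  3  3  3  4
  h 5  4  4  4  4
Edit distance = dp[5][4] = 4

4


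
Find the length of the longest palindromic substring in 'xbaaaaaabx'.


Scanning 'xbaaaaaabx' for palindromic substrings.
Substring at positions 0-9: 'xbaaaaaabx'.
Check: reverse('xbaaaaaabx') = 'xbaaaaaabx' -> palindrome confirmed.
No longer palindromic substring exists; longest length = 10

10


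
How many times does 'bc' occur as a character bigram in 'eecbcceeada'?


Scanning 'eecbcceeada' for bigram 'bc':
  Position 0: 'ee' -> no
  Position 1: 'ec' -> no
  Position 2: 'cb' -> no
  Position 3: 'bc' -> MATCH
  Position 4: 'cc' -> no
  Position 5: 'ce' -> no
  Position 6: 'ee' -> no
  Position 7: 'ea' -> no
  Position 8: 'ad' -> no
  Position 9: 'da' -> no
Total matches: 1

1


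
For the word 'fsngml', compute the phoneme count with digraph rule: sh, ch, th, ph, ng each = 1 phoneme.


Parsing 'fsngml' greedily, digraphs first:
  'f' -> consonant phoneme (phonemes so far: 1)
  's' -> consonant phoneme (phonemes so far: 2)
  'ng' -> digraph (1 consonant phoneme) (phonemes so far: 3)
  'm' -> consonant phoneme (phonemes so far: 4)
  'l' -> consonant phoneme (phonemes so far: 5)
Total phonemes: 5

5


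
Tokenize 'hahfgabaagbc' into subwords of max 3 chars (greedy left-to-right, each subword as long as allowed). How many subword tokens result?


'hahfgabaagbc' has 12 characters.
Chunking with max size 3:
  Chunk 1: 'hah' (positions 0-2)
  Chunk 2: 'fga' (positions 3-5)
  Chunk 3: 'baa' (positions 6-8)
  Chunk 4: 'gbc' (positions 9-11)
Total chunks: ceil(12 / 3) = 4

4


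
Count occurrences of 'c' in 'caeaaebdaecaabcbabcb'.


Scanning 'caeaaebdaecaabcbabcb' for 'c':
  Position 0: 'c' -> MATCH (count: 1)
  Position 10: 'c' -> MATCH (count: 2)
  Position 14: 'c' -> MATCH (count: 3)
  Position 18: 'c' -> MATCH (count: 4)
Total occurrences of 'c': 4

4


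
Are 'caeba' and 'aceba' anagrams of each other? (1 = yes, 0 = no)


Sort characters of 'caeba': 'aabce'
Sort characters of 'aceba': 'aabce'
Sorted forms match -> they ARE anagrams
Result: 1

1


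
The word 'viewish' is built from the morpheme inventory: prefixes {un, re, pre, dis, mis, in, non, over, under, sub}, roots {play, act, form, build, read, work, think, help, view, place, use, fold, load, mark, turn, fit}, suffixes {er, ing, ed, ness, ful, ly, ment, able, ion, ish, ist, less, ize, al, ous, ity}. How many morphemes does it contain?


Segmenting 'viewish' against the inventory:
  'view' -> root (morpheme 1)
  'ish' -> suffix (morpheme 2)
Total morphemes: 2

2


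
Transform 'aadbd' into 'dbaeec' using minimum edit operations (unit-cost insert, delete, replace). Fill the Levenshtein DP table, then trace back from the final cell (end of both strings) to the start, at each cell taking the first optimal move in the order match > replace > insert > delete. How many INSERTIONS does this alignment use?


Edit distance = 5. Backtracking from cell (5, 6) with preference match > replace > insert > delete,
then listing the resulting alignment 'aadbd' -> 'dbaeec' left to right:
  Step 1: insert 'd' [insertion #1]
  Step 2: replace a->b
  Step 3: keep 'a'
  Step 4: replace d->e
  Step 5: replace b->e
  Step 6: replace d->c
Total insertions: 1

1


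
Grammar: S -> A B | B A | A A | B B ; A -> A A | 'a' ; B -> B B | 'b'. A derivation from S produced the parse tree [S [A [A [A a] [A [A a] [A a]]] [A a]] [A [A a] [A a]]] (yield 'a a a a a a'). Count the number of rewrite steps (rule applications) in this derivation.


Every bracketed nonterminal node [X ...] in the tree is produced by exactly one rule application.
Reading the tree off as a leftmost derivation:
  Step 1: S  =>  A A   (applied S -> A A)
  Step 2: A A  =>  A A A   (applied A -> A A)
  Step 3: A A A  =>  A A A A   (applied A -> A A)
  Step 4: A A A A  =>  a A A A   (applied A -> a)
  Step 5: a A A A  =>  a A A A A   (applied A -> A A)
  Step 6: a A A A A  =>  a a A A A   (applied A -> a)
  Step 7: a a A A A  =>  a a a A A   (applied A -> a)
  Step 8: a a a A A  =>  a a a a A   (applied A -> a)
  Step 9: a a a a A  =>  a a a a A A   (applied A -> A A)
  Step 10: a a a a A A  =>  a a a a a A   (applied A -> a)
  Step 11: a a a a a A  =>  a a a a a a   (applied A -> a)
Final yield: a a a a a a
Total rewrite steps: 11

11
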